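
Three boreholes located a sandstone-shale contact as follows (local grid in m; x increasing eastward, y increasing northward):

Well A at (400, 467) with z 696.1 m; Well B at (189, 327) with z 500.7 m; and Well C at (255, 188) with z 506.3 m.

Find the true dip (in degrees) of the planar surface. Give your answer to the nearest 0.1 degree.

Let the plane be z = a·x + b·y + c.
Well B−Well A: −211a − 140b = −195.4;  Well C−Well A: −145a − 279b = −189.8.
Solving gives a = 0.72454, b = 0.30374.
Gradient magnitude |∇z| = √(a² + b²) = √(0.52495 + 0.09226) = 0.78563.
True dip = arctan(0.78563) = 38.2°, dipping toward WSW (azimuth ≈ 247°).

38.2°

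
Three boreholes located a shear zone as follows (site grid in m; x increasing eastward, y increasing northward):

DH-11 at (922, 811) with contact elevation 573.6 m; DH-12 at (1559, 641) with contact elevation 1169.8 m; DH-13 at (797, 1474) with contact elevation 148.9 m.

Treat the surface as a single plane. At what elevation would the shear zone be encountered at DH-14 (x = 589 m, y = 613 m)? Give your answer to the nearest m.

402 m

Let the plane be z = a·x + b·y + c.
DH-12−DH-11: 637a − 170b = 596.2;  DH-13−DH-11: −125a + 663b = −424.7.
Solving gives a = 0.80553, b = −0.48870.
Then c = 573.6 − a·922 − b·811 = 227.24.
At (589, 613): z = 474.5 − 299.6 + 227.24 = 402.1 m.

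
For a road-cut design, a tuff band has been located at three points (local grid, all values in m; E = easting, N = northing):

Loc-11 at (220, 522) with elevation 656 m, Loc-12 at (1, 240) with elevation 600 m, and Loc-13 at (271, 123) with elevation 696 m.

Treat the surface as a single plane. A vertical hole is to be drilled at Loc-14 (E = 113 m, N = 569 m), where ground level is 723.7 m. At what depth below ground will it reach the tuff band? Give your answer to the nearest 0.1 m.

Let the plane be z = a·E + b·N + c.
Loc-12−Loc-11: −219a − 282b = −56;  Loc-13−Loc-11: 51a − 399b = 40.
Solving gives a = 0.33041, b = −0.05802.
Then c = 656 − a·220 − b·522 = 613.59.
At (113, 569): z_contact = 37.34 − 33.01 + 613.59 = 617.92 m.
Depth below ground = 723.7 − 617.92 = 105.8 m.

105.8 m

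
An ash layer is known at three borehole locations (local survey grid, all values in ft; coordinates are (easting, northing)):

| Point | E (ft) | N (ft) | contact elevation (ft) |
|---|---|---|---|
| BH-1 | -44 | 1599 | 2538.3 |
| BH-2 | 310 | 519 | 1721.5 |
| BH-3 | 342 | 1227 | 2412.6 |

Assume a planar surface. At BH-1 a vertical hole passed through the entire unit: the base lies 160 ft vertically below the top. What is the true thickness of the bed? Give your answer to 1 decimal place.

Two edge vectors: BH-1→BH-2 = (354, -1080, -816.8), BH-1→BH-3 = (386, -372, -125.7).
Normal n = (BH-1→BH-2) × (BH-1→BH-3) = (-168093.6, -270787, 285192).
So ∂z/∂E = −n_x/n_z = 0.58941 and ∂z/∂N = −n_y/n_z = 0.94949.
|∇z| = √(a²+b²) = 1.11756, so dip δ = arctan(1.11756) = 48.18°.
True thickness = vertical thickness × cos δ = 160 × cos 48.18° = 106.7 ft.

106.7 ft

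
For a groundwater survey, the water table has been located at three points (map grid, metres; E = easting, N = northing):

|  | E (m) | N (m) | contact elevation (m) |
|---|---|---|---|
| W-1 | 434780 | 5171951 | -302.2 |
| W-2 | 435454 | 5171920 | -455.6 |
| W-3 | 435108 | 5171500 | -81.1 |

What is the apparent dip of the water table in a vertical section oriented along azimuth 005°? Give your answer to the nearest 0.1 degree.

Two edge vectors: W-1→W-2 = (674, -31, -153.4), W-1→W-3 = (328, -451, 221.1).
Normal n = (W-1→W-2) × (W-1→W-3) = (-76037.5, -199336.6, -293806).
So ∂z/∂E = −n_x/n_z = −0.25880 and ∂z/∂N = −n_y/n_z = −0.67846.
Unit vector along 005° is (sin 5°, cos 5°) = (0.0872, 0.9962).
Slope in that direction = a·(0.0872) + b·(0.9962) = −0.69844.
Apparent dip = arctan|0.69844| = 34.9° (true dip is 36.0°, so apparent ≤ true as expected).

34.9°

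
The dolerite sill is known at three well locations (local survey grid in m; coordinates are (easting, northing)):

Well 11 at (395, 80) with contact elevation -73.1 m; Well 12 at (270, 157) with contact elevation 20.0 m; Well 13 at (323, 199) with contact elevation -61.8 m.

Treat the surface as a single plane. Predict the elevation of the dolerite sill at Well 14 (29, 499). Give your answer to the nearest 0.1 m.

Let the plane be z = a·E + b·N + c.
Well 12−Well 11: −125a + 77b = 93.1;  Well 13−Well 11: −72a + 119b = 11.3.
Solving gives a = −1.09407, b = −0.56700.
Then c = -73.1 − a·395 − b·80 = 404.42.
At (29, 499): z = −31.7 − 282.9 + 404.42 = 89.8 m.

89.8 m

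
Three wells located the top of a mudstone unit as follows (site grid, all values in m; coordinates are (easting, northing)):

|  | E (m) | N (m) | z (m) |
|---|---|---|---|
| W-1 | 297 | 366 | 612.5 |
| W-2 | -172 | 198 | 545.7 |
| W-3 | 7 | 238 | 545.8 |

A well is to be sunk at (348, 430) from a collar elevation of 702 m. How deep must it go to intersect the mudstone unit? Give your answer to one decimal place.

Two edge vectors: W-1→W-2 = (-469, -168, -66.8), W-1→W-3 = (-290, -128, -66.7).
Normal n = (W-1→W-2) × (W-1→W-3) = (2655.2, -11910.3, 11312).
So ∂z/∂E = −n_x/n_z = −0.23472 and ∂z/∂N = −n_y/n_z = 1.05289.
Intercept c from W-1: 612.5 + 69.71 − 385.36 = 296.86.
At (348, 430): z_contact = −81.68 + 452.74 + 296.86 = 667.91 m.
Depth below ground = 702 − 667.91 = 34.1 m.

34.1 m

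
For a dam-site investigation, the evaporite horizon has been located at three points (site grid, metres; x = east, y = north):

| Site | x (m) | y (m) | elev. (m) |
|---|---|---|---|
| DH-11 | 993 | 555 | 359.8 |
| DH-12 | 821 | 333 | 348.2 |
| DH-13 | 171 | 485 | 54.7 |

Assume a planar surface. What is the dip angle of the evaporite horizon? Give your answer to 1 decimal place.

25.0°

Two edge vectors: DH-11→DH-12 = (-172, -222, -11.6), DH-11→DH-13 = (-822, -70, -305.1).
Normal n = (DH-11→DH-12) × (DH-11→DH-13) = (66920.2, -42942, -170444).
So ∂z/∂x = −n_x/n_z = 0.39262 and ∂z/∂y = −n_y/n_z = −0.25194.
Gradient magnitude |∇z| = √(a² + b²) = √(0.15415 + 0.06347) = 0.46651.
True dip = arctan(0.46651) = 25.0°, dipping toward WNW (azimuth ≈ 303°).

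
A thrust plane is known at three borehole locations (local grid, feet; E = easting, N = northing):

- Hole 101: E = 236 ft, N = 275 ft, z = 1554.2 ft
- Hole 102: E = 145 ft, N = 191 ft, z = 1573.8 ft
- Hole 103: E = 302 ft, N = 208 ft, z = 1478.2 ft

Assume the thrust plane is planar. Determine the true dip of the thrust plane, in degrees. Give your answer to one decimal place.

39.3°

Let the plane be z = a·E + b·N + c.
Hole 102−Hole 101: −91a − 84b = 19.6;  Hole 103−Hole 101: 66a − 67b = −76.
Solving gives a = −0.66121, b = 0.48298.
Gradient magnitude |∇z| = √(a² + b²) = √(0.43720 + 0.23327) = 0.81883.
True dip = arctan(0.81883) = 39.3°, dipping toward SE (azimuth ≈ 126°).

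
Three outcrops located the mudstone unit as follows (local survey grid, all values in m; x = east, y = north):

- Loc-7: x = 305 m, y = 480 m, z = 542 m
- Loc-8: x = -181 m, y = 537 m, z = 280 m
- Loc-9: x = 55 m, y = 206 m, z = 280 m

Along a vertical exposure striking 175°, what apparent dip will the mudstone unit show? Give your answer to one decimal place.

Let the plane be z = a·x + b·y + c.
Loc-8−Loc-7: −486a + 57b = −262;  Loc-9−Loc-7: −250a − 274b = −262.
Solving gives a = 0.58829, b = 0.41944.
Unit vector along 175° is (sin 175°, cos 175°) = (0.0872, -0.9962).
Slope in that direction = a·(0.0872) + b·(-0.9962) = −0.36658.
Apparent dip = arctan|0.36658| = 20.1° (true dip is 35.8°, so apparent ≤ true as expected).

20.1°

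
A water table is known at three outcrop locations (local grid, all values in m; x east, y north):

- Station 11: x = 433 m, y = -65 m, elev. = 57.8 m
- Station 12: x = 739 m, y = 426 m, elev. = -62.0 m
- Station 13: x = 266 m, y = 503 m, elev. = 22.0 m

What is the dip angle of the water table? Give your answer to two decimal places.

Two edge vectors: Station 11→Station 12 = (306, 491, -119.8), Station 11→Station 13 = (-167, 568, -35.8).
Normal n = (Station 11→Station 12) × (Station 11→Station 13) = (50468.6, 30961.4, 255805).
So ∂z/∂x = −n_x/n_z = −0.19729 and ∂z/∂y = −n_y/n_z = −0.12104.
Gradient magnitude |∇z| = √(a² + b²) = √(0.03892 + 0.01465) = 0.23146.
True dip = arctan(0.23146) = 13.03°, dipping toward ENE (azimuth ≈ 058°).

13.03°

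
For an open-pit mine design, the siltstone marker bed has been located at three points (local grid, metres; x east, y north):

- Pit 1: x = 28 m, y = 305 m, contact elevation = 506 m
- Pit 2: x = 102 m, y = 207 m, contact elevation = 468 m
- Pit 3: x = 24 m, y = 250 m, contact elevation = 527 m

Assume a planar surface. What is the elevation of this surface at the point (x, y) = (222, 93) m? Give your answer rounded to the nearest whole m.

392 m

Two edge vectors: Pit 1→Pit 2 = (74, -98, -38), Pit 1→Pit 3 = (-4, -55, 21).
Normal n = (Pit 1→Pit 2) × (Pit 1→Pit 3) = (-4148, -1402, -4462).
So ∂z/∂x = −n_x/n_z = −0.92963 and ∂z/∂y = −n_y/n_z = −0.31421.
Intercept c from Pit 1: 506 + 26.03 + 95.83 = 627.86.
At (222, 93): z = −206.4 − 29.2 + 627.86 = 392.3 m.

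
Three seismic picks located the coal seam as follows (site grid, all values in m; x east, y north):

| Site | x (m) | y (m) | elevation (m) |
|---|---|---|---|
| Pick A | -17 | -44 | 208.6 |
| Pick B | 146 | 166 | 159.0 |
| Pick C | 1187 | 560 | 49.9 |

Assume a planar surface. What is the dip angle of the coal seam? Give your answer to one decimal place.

12.4°

Two edge vectors: Pick A→Pick B = (163, 210, -49.6), Pick A→Pick C = (1204, 604, -158.7).
Normal n = (Pick A→Pick B) × (Pick A→Pick C) = (-3368.6, -33850.3, -154388).
So ∂z/∂x = −n_x/n_z = −0.02182 and ∂z/∂y = −n_y/n_z = −0.21925.
Gradient magnitude |∇z| = √(a² + b²) = √(0.00048 + 0.04807) = 0.22034.
True dip = arctan(0.22034) = 12.4°, dipping toward N (azimuth ≈ 006°).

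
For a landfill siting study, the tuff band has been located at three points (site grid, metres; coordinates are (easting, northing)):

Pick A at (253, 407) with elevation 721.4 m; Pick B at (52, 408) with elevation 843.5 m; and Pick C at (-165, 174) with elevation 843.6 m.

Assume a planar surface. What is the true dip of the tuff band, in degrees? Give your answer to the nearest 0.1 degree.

Let the plane be z = a·E + b·N + c.
Pick B−Pick A: −201a + 1b = 122.1;  Pick C−Pick A: −418a − 233b = 122.2.
Solving gives a = −0.60468, b = 0.56032.
Gradient magnitude |∇z| = √(a² + b²) = √(0.36563 + 0.31396) = 0.82437.
True dip = arctan(0.82437) = 39.5°, dipping toward SE (azimuth ≈ 133°).

39.5°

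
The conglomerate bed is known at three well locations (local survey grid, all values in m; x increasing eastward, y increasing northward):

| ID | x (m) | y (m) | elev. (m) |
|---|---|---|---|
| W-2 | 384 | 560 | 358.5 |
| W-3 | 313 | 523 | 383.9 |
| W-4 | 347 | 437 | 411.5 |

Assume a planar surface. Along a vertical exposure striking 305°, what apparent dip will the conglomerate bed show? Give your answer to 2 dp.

Let the plane be z = a·x + b·y + c.
W-3−W-2: −71a − 37b = 25.4;  W-4−W-2: −37a − 123b = 53.
Solving gives a = −0.15796, b = −0.38338.
Unit vector along 305° is (sin 305°, cos 305°) = (-0.8192, 0.5736).
Slope in that direction = a·(-0.8192) + b·(0.5736) = −0.09051.
Apparent dip = arctan|0.09051| = 5.17° (true dip is 22.5°, so apparent ≤ true as expected).

5.17°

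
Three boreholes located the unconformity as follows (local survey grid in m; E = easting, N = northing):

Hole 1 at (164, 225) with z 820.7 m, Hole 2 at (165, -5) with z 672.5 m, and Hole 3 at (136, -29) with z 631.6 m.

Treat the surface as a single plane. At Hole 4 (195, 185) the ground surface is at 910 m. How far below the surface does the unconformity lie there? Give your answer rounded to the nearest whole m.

Let the plane be z = a·E + b·N + c.
Hole 2−Hole 1: 1a − 230b = −148.2;  Hole 3−Hole 1: −28a − 254b = −189.1.
Solving gives a = 0.87395, b = 0.64815.
Then c = 820.7 − a·164 − b·225 = 531.54.
At (195, 185): z_contact = 170.4 + 119.9 + 531.54 = 821.9 m.
Depth below ground = 910 − 821.9 = 88 m.

88 m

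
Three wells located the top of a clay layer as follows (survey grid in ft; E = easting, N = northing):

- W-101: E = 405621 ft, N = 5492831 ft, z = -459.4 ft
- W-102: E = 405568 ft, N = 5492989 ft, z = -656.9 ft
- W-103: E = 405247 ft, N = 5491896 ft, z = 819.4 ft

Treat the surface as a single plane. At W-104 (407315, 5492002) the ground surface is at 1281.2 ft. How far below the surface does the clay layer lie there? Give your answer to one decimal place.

931.0 ft

Two edge vectors: W-101→W-102 = (-53, 158, -197.5), W-101→W-103 = (-374, -935, 1278.8).
Normal n = (W-101→W-102) × (W-101→W-103) = (17387.9, 141641.4, 108647).
So ∂z/∂E = −n_x/n_z = −0.160040314 and ∂z/∂N = −n_y/n_z = −1.303684409.
Intercept c from W-101: -459.4 + 64915.71 + 7160918.14 = 7225374.45.
At (407315, 5492002): z_contact = −65186.82 − 7159837.38 + 7225374.45 = 350.25 ft.
Depth below ground = 1281.2 − 350.25 = 931.0 ft.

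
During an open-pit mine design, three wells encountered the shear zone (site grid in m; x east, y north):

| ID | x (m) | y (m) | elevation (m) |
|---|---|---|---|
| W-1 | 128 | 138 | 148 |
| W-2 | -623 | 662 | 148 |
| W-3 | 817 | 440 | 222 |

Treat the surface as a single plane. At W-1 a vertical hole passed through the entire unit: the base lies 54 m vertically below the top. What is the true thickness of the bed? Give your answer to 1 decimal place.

Two edge vectors: W-1→W-2 = (-751, 524, 0), W-1→W-3 = (689, 302, 74).
Normal n = (W-1→W-2) × (W-1→W-3) = (38776, 55574, -587838).
So ∂z/∂x = −n_x/n_z = 0.06596 and ∂z/∂y = −n_y/n_z = 0.09454.
|∇z| = √(a²+b²) = 0.11528, so dip δ = arctan(0.11528) = 6.58°.
True thickness = vertical thickness × cos δ = 54 × cos 6.58° = 53.6 m.

53.6 m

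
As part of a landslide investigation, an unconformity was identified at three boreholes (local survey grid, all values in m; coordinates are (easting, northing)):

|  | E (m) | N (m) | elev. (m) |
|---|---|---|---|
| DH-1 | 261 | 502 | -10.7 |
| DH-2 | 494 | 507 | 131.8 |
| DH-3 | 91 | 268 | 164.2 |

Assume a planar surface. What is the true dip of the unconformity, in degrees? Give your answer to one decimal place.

Let the plane be z = a·E + b·N + c.
DH-2−DH-1: 233a + 5b = 142.5;  DH-3−DH-1: −170a − 234b = 174.9.
Solving gives a = 0.63757, b = −1.21063.
Gradient magnitude |∇z| = √(a² + b²) = √(0.40649 + 1.46561) = 1.36825.
True dip = arctan(1.36825) = 53.8°, dipping toward NNW (azimuth ≈ 332°).

53.8°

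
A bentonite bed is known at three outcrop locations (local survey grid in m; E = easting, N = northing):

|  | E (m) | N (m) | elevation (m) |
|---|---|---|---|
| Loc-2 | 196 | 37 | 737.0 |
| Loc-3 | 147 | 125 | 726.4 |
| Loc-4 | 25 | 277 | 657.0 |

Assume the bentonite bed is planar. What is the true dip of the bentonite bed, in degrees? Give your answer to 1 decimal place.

Two edge vectors: Loc-2→Loc-3 = (-49, 88, -10.6), Loc-2→Loc-4 = (-171, 240, -80).
Normal n = (Loc-2→Loc-3) × (Loc-2→Loc-4) = (-4496, -2107.4, 3288).
So ∂z/∂E = −n_x/n_z = 1.36740 and ∂z/∂N = −n_y/n_z = 0.64094.
Gradient magnitude |∇z| = √(a² + b²) = √(1.86977 + 0.41080) = 1.51016.
True dip = arctan(1.51016) = 56.5°, dipping toward WSW (azimuth ≈ 245°).

56.5°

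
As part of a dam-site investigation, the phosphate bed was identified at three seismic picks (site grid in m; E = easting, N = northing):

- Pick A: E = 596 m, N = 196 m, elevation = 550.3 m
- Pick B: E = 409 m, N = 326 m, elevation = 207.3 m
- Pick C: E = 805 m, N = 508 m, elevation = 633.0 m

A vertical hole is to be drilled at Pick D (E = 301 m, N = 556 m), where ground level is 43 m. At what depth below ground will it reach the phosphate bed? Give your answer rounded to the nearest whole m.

136 m

Let the plane be z = a·E + b·N + c.
Pick B−Pick A: −187a + 130b = −343;  Pick C−Pick A: 209a + 312b = 82.7.
Solving gives a = 1.37717, b = −0.65746.
Then c = 550.3 − a·596 − b·196 = −141.63.
At (301, 556): z_contact = 414.5 − 365.5 − 141.63 = -92.6 m.
Depth below ground = 43 − (-92.6) = 136 m.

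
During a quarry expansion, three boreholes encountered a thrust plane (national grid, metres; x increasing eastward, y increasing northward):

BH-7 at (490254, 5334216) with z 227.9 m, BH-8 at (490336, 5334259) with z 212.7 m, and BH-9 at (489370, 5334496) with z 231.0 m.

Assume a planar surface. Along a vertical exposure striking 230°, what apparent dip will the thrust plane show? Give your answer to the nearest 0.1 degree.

Let the plane be z = a·x + b·y + c.
BH-8−BH-7: 82a + 43b = −15.2;  BH-9−BH-7: −884a + 280b = 3.1.
Solving gives a = −0.07199, b = −0.21621.
Unit vector along 230° is (sin 230°, cos 230°) = (-0.7660, -0.6428).
Slope in that direction = a·(-0.7660) + b·(-0.6428) = 0.19412.
Apparent dip = arctan|0.19412| = 11.0° (true dip is 12.8°, so apparent ≤ true as expected).

11.0°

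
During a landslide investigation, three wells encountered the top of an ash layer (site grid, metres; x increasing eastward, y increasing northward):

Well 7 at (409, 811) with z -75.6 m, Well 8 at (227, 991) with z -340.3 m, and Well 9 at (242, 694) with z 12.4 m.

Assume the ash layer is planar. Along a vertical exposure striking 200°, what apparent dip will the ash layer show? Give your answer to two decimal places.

Let the plane be z = a·x + b·y + c.
Well 8−Well 7: −182a + 180b = −264.7;  Well 9−Well 7: −167a − 117b = 88.
Solving gives a = 0.29462, b = −1.17266.
Unit vector along 200° is (sin 200°, cos 200°) = (-0.3420, -0.9397).
Slope in that direction = a·(-0.3420) + b·(-0.9397) = 1.00118.
Apparent dip = arctan|1.00118| = 45.03° (true dip is 50.4°, so apparent ≤ true as expected).

45.03°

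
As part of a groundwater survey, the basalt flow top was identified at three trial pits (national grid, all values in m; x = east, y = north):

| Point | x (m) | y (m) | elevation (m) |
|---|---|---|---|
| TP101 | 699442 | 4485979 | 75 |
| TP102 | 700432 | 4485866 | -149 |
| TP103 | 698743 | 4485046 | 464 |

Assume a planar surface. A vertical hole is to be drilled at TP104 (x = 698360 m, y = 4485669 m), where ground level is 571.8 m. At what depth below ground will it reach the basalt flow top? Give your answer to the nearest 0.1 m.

Two edge vectors: TP101→TP102 = (990, -113, -224), TP101→TP103 = (-699, -933, 389).
Normal n = (TP101→TP102) × (TP101→TP103) = (-252949, -228534, -1002657).
So ∂z/∂x = −n_x/n_z = −0.252278696 and ∂z/∂y = −n_y/n_z = −0.227928394.
Intercept c from TP101: 75 + 176454.32 + 1022481.99 = 1199011.31.
At (698360, 4485669): z_contact = −176181.35 − 1022411.33 + 1199011.31 = 418.62 m.
Depth below ground = 571.8 − 418.62 = 153.2 m.

153.2 m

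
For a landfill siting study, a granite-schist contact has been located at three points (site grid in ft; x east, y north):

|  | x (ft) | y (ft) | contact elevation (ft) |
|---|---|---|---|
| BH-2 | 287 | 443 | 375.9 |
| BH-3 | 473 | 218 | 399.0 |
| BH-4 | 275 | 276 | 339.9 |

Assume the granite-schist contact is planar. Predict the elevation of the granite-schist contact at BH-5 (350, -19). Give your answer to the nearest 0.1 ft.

Two edge vectors: BH-2→BH-3 = (186, -225, 23.1), BH-2→BH-4 = (-12, -167, -36).
Normal n = (BH-2→BH-3) × (BH-2→BH-4) = (11957.7, 6418.8, -33762).
So ∂z/∂x = −n_x/n_z = 0.35418 and ∂z/∂y = −n_y/n_z = 0.19012.
Intercept c from BH-2: 375.9 − 101.65 − 84.22 = 190.03.
At (350, -19): z = 124.0 − 3.6 + 190.03 = 310.4 ft.

310.4 ft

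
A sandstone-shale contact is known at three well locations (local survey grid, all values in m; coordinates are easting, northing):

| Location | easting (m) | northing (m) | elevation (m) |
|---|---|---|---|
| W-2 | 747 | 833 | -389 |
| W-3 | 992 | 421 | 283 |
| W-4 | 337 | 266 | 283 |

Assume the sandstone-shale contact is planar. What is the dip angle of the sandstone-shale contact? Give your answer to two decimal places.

Let the plane be z = a·easting + b·northing + c.
W-3−W-2: 245a − 412b = 672;  W-4−W-2: −410a − 567b = 672.
Solving gives a = 0.33836, b = −1.42986.
Gradient magnitude |∇z| = √(a² + b²) = √(0.11449 + 2.04449) = 1.46935.
True dip = arctan(1.46935) = 55.76°, dipping toward NNW (azimuth ≈ 347°).

55.76°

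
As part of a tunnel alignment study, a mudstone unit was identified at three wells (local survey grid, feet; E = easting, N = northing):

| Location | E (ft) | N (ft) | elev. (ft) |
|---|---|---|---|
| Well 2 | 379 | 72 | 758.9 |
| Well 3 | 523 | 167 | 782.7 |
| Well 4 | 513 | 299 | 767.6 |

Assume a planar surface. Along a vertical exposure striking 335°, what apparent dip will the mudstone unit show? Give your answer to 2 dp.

Let the plane be z = a·E + b·N + c.
Well 3−Well 2: 144a + 95b = 23.8;  Well 4−Well 2: 134a + 227b = 8.7.
Solving gives a = 0.22929, b = −0.09702.
Unit vector along 335° is (sin 335°, cos 335°) = (-0.4226, 0.9063).
Slope in that direction = a·(-0.4226) + b·(0.9063) = −0.18483.
Apparent dip = arctan|0.18483| = 10.47° (true dip is 14.0°, so apparent ≤ true as expected).

10.47°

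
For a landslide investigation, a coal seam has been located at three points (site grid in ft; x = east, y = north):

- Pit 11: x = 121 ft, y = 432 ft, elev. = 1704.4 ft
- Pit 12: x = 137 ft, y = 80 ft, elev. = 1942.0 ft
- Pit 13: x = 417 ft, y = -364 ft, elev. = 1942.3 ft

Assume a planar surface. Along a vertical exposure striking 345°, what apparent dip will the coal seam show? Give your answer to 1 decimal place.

22.0°

Let the plane be z = a·x + b·y + c.
Pit 12−Pit 11: 16a − 352b = 237.6;  Pit 13−Pit 11: 296a − 796b = 237.9.
Solving gives a = −1.15234, b = −0.72738.
Unit vector along 345° is (sin 345°, cos 345°) = (-0.2588, 0.9659).
Slope in that direction = a·(-0.2588) + b·(0.9659) = −0.40435.
Apparent dip = arctan|0.40435| = 22.0° (true dip is 53.7°, so apparent ≤ true as expected).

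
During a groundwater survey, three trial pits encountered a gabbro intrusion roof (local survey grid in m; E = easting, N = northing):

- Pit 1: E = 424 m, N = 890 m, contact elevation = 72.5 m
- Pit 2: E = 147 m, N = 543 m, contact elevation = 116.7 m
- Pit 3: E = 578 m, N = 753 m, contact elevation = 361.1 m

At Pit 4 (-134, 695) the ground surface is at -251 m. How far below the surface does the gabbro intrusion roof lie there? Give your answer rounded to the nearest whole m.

66 m

Two edge vectors: Pit 1→Pit 2 = (-277, -347, 44.2), Pit 1→Pit 3 = (154, -137, 288.6).
Normal n = (Pit 1→Pit 2) × (Pit 1→Pit 3) = (-94088.8, 86749, 91387).
So ∂z/∂E = −n_x/n_z = 1.02956 and ∂z/∂N = −n_y/n_z = −0.94925.
Intercept c from Pit 1: 72.5 − 436.54 + 844.83 = 480.80.
At (-134, 695): z_contact = −138.0 − 659.7 + 480.80 = -316.9 m.
Depth below ground = -251 − (-316.9) = 66 m.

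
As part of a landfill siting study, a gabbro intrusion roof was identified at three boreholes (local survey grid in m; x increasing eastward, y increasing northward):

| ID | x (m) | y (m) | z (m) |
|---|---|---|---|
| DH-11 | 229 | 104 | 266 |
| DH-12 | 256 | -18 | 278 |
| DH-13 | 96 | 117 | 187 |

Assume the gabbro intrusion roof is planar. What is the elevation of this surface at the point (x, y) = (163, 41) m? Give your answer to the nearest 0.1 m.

Let the plane be z = a·x + b·y + c.
DH-12−DH-11: 27a − 122b = 12;  DH-13−DH-11: −133a + 13b = −79.
Solving gives a = 0.59729, b = 0.03383.
Then c = 266 − a·229 − b·104 = 125.70.
At (163, 41): z = 97.4 + 1.4 + 125.70 = 224.4 m.

224.4 m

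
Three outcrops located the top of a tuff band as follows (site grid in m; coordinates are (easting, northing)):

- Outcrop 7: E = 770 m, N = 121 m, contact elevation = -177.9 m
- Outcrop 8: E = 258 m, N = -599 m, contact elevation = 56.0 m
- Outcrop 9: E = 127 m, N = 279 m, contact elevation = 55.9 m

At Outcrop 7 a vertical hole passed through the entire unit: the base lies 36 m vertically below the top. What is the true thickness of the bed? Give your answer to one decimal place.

Let the plane be z = a·E + b·N + c.
Outcrop 8−Outcrop 7: −512a − 720b = 233.9;  Outcrop 9−Outcrop 7: −643a + 158b = 233.8.
Solving gives a = −0.37748, b = −0.05643.
|∇z| = √(a²+b²) = 0.38167, so dip δ = arctan(0.38167) = 20.89°.
True thickness = vertical thickness × cos δ = 36 × cos 20.89° = 33.6 m.

33.6 m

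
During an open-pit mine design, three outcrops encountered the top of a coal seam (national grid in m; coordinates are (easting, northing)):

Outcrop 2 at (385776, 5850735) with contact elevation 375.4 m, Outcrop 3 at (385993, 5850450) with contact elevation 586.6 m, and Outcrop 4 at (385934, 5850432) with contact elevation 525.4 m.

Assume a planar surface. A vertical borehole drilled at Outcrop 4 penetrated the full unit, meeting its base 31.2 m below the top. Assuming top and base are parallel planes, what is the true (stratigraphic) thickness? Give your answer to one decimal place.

21.8 m

Two edge vectors: Outcrop 2→Outcrop 3 = (217, -285, 211.2), Outcrop 2→Outcrop 4 = (158, -303, 150).
Normal n = (Outcrop 2→Outcrop 3) × (Outcrop 2→Outcrop 4) = (21243.6, 819.6, -20721).
So ∂z/∂E = −n_x/n_z = 1.02522 and ∂z/∂N = −n_y/n_z = 0.03955.
|∇z| = √(a²+b²) = 1.02598, so dip δ = arctan(1.02598) = 45.73°.
True thickness = vertical thickness × cos δ = 31.2 × cos 45.73° = 21.8 m.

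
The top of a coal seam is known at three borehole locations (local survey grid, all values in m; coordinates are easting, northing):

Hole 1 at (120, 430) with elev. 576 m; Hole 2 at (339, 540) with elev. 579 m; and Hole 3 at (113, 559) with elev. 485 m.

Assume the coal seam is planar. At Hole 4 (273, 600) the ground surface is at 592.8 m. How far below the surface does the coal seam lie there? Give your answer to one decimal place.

78.6 m

Two edge vectors: Hole 1→Hole 2 = (219, 110, 3), Hole 1→Hole 3 = (-7, 129, -91).
Normal n = (Hole 1→Hole 2) × (Hole 1→Hole 3) = (-10397, 19908, 29021).
So ∂z/∂easting = −n_x/n_z = 0.35826 and ∂z/∂northing = −n_y/n_z = −0.68599.
Intercept c from Hole 1: 576 − 42.99 + 294.97 = 827.98.
At (273, 600): z_contact = 97.80 − 411.59 + 827.98 = 514.20 m.
Depth below ground = 592.8 − 514.20 = 78.6 m.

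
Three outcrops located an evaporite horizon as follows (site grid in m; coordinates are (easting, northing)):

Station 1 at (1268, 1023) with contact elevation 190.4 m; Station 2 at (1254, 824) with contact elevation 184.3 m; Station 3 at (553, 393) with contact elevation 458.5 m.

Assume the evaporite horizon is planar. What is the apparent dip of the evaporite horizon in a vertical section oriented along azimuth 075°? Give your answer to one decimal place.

Let the plane be z = a·E + b·N + c.
Station 2−Station 1: −14a − 199b = −6.1;  Station 3−Station 1: −715a − 630b = 268.1.
Solving gives a = −0.42854, b = 0.06080.
Unit vector along 075° is (sin 75°, cos 75°) = (0.9659, 0.2588).
Slope in that direction = a·(0.9659) + b·(0.2588) = −0.39820.
Apparent dip = arctan|0.39820| = 21.7° (true dip is 23.4°, so apparent ≤ true as expected).

21.7°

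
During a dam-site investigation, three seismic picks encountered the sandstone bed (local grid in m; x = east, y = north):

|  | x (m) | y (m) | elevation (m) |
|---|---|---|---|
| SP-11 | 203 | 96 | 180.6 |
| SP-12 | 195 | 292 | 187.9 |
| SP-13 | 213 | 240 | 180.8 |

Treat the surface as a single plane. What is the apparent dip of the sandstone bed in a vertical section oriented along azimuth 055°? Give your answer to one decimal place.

14.2°

Two edge vectors: SP-11→SP-12 = (-8, 196, 7.3), SP-11→SP-13 = (10, 144, 0.2).
Normal n = (SP-11→SP-12) × (SP-11→SP-13) = (-1012, 74.6, -3112).
So ∂z/∂x = −n_x/n_z = −0.32519 and ∂z/∂y = −n_y/n_z = 0.02397.
Unit vector along 055° is (sin 55°, cos 55°) = (0.8192, 0.5736).
Slope in that direction = a·(0.8192) + b·(0.5736) = −0.25263.
Apparent dip = arctan|0.25263| = 14.2° (true dip is 18.1°, so apparent ≤ true as expected).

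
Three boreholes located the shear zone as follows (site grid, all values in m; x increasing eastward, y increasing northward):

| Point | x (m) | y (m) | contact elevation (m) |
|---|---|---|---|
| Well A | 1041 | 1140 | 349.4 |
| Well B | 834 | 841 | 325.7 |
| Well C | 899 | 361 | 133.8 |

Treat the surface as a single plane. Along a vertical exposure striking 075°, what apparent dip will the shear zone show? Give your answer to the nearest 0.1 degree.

Two edge vectors: Well A→Well B = (-207, -299, -23.7), Well A→Well C = (-142, -779, -215.6).
Normal n = (Well A→Well B) × (Well A→Well C) = (46002.1, -41263.8, 118795).
So ∂z/∂x = −n_x/n_z = −0.38724 and ∂z/∂y = −n_y/n_z = 0.34735.
Unit vector along 075° is (sin 75°, cos 75°) = (0.9659, 0.2588).
Slope in that direction = a·(0.9659) + b·(0.2588) = −0.28414.
Apparent dip = arctan|0.28414| = 15.9° (true dip is 27.5°, so apparent ≤ true as expected).

15.9°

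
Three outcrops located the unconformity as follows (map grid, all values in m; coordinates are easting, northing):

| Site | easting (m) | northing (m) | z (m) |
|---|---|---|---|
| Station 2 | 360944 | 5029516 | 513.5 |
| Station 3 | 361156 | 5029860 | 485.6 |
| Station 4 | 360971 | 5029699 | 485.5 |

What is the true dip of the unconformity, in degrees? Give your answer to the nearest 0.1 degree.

13.1°

Two edge vectors: Station 2→Station 3 = (212, 344, -27.9), Station 2→Station 4 = (27, 183, -28).
Normal n = (Station 2→Station 3) × (Station 2→Station 4) = (-4526.3, 5182.7, 29508).
So ∂z/∂easting = −n_x/n_z = 0.15339 and ∂z/∂northing = −n_y/n_z = −0.17564.
Gradient magnitude |∇z| = √(a² + b²) = √(0.02353 + 0.03085) = 0.23319.
True dip = arctan(0.23319) = 13.1°, dipping toward NW (azimuth ≈ 319°).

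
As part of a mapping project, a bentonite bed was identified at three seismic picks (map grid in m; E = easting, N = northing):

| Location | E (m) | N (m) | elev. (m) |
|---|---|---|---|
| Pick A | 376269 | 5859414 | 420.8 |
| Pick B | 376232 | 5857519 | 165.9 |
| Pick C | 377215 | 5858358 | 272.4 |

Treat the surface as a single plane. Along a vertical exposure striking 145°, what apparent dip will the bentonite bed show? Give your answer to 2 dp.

6.51°

Two edge vectors: Pick A→Pick B = (-37, -1895, -254.9), Pick A→Pick C = (946, -1056, -148.4).
Normal n = (Pick A→Pick B) × (Pick A→Pick C) = (12043.6, -246626.2, 1831742).
So ∂z/∂E = −n_x/n_z = −0.00657 and ∂z/∂N = −n_y/n_z = 0.13464.
Unit vector along 145° is (sin 145°, cos 145°) = (0.5736, -0.8192).
Slope in that direction = a·(0.5736) + b·(-0.8192) = −0.11406.
Apparent dip = arctan|0.11406| = 6.51° (true dip is 7.7°, so apparent ≤ true as expected).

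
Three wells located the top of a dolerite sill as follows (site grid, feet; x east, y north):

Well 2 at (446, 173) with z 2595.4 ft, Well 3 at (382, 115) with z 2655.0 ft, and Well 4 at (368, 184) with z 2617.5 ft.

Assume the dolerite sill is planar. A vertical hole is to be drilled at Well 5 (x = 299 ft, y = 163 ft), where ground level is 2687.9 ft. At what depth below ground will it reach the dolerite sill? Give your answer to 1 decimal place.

31.8 ft

Let the plane be z = a·x + b·y + c.
Well 3−Well 2: −64a − 58b = 59.6;  Well 4−Well 2: −78a + 11b = 22.1.
Solving gives a = −0.37058, b = −0.61867.
Then c = 2595.4 − a·446 − b·173 = 2867.71.
At (299, 163): z_contact = −110.80 − 100.84 + 2867.71 = 2656.06 ft.
Depth below ground = 2687.9 − 2656.06 = 31.8 ft.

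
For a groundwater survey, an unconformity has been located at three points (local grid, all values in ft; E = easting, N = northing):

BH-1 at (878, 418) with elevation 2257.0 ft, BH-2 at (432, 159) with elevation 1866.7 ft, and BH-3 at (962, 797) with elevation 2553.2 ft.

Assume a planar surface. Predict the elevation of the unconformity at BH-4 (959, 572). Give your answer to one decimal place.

Two edge vectors: BH-1→BH-2 = (-446, -259, -390.3), BH-1→BH-3 = (84, 379, 296.2).
Normal n = (BH-1→BH-2) × (BH-1→BH-3) = (71207.9, 99320, -147278).
So ∂z/∂E = −n_x/n_z = 0.48349 and ∂z/∂N = −n_y/n_z = 0.67437.
Intercept c from BH-1: 2257 − 424.51 − 281.89 = 1550.61.
At (959, 572): z = 463.7 + 385.7 + 1550.61 = 2400.0 ft.

2400.0 ft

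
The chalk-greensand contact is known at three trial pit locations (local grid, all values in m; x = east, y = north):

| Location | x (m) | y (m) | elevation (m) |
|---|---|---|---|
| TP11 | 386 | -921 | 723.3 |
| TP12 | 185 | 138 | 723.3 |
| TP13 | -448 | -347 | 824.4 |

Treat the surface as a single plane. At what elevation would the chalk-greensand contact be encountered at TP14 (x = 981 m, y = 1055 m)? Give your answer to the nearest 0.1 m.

588.0 m

Two edge vectors: TP11→TP12 = (-201, 1059, 0), TP11→TP13 = (-834, 574, 101.1).
Normal n = (TP11→TP12) × (TP11→TP13) = (107064.9, 20321.1, 767832).
So ∂z/∂x = −n_x/n_z = −0.139438 and ∂z/∂y = −n_y/n_z = −0.026466.
Intercept c from TP11: 723.3 + 53.82 − 24.37 = 752.75.
At (981, 1055): z = −136.8 − 27.9 + 752.75 = 588.0 m.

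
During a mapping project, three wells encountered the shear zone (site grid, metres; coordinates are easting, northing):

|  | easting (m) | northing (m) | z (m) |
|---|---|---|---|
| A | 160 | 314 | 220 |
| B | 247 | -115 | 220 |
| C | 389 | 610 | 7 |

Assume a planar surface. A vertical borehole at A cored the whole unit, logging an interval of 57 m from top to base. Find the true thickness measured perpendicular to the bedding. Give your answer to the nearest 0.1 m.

Let the plane be z = a·easting + b·northing + c.
B−A: 87a − 429b = 0;  C−A: 229a + 296b = −213.
Solving gives a = −0.73695, b = −0.14945.
|∇z| = √(a²+b²) = 0.75195, so dip δ = arctan(0.75195) = 36.94°.
True thickness = vertical thickness × cos δ = 57 × cos 36.94° = 45.6 m.

45.6 m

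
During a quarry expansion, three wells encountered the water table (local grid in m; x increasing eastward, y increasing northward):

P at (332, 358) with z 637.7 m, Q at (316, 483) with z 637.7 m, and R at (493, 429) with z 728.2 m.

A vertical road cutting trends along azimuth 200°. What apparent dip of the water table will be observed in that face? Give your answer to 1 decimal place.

Two edge vectors: P→Q = (-16, 125, 0), P→R = (161, 71, 90.5).
Normal n = (P→Q) × (P→R) = (11312.5, 1448, -21261).
So ∂z/∂x = −n_x/n_z = 0.53208 and ∂z/∂y = −n_y/n_z = 0.06811.
Unit vector along 200° is (sin 200°, cos 200°) = (-0.3420, -0.9397).
Slope in that direction = a·(-0.3420) + b·(-0.9397) = −0.24598.
Apparent dip = arctan|0.24598| = 13.8° (true dip is 28.2°, so apparent ≤ true as expected).

13.8°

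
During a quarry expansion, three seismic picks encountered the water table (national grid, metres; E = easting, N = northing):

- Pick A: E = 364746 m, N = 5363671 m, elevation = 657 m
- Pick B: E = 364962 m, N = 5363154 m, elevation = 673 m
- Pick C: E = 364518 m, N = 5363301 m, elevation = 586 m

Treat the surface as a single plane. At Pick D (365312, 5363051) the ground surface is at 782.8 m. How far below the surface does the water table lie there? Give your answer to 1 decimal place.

Let the plane be z = a·E + b·N + c.
Pick B−Pick A: 216a − 517b = 16;  Pick C−Pick A: −228a − 370b = −71.
Solving gives a = 0.215509919, b = 0.059091185.
Then c = 657 − a·364746 − b·5363671 = −394895.06.
At (365312, 5363051): z_contact = 78728.36 + 316909.04 − 394895.06 = 742.34 m.
Depth below ground = 782.8 − 742.34 = 40.5 m.

40.5 m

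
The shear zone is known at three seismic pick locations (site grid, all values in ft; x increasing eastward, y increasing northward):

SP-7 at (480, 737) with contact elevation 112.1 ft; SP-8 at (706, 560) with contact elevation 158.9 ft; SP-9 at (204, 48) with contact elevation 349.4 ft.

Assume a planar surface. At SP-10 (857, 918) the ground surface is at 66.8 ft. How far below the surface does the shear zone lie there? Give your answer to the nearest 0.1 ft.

31.6 ft

Let the plane be z = a·x + b·y + c.
SP-8−SP-7: 226a − 177b = 46.8;  SP-9−SP-7: −276a − 689b = 237.3.
Solving gives a = −0.04770, b = −0.32531.
Then c = 112.1 − a·480 − b·737 = 374.74.
At (857, 918): z_contact = −40.88 − 298.63 + 374.74 = 35.24 ft.
Depth below ground = 66.8 − 35.24 = 31.6 ft.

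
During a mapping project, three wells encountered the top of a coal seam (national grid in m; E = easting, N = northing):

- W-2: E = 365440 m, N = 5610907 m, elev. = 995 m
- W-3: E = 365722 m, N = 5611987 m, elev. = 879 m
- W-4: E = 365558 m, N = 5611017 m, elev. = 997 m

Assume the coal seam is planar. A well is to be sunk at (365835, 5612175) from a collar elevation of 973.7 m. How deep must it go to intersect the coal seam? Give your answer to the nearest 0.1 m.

105.0 m

Two edge vectors: W-2→W-3 = (282, 1080, -116), W-2→W-4 = (118, 110, 2).
Normal n = (W-2→W-3) × (W-2→W-4) = (14920, -14252, -96420).
So ∂z/∂E = −n_x/n_z = 0.154739681 and ∂z/∂N = −n_y/n_z = −0.147811657.
Intercept c from W-2: 995 − 56548.07 + 829357.46 = 773804.39.
At (365835, 5612175): z_contact = 56609.19 − 829544.89 + 773804.39 = 868.70 m.
Depth below ground = 973.7 − 868.70 = 105.0 m.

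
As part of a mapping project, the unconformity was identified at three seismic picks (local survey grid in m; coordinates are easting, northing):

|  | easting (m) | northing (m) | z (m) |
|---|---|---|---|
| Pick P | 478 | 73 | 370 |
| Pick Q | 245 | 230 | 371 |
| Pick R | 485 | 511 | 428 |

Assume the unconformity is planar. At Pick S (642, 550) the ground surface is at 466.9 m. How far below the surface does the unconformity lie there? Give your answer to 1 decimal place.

20.6 m

Let the plane be z = a·easting + b·northing + c.
Pick Q−Pick P: −233a + 157b = 1;  Pick R−Pick P: 7a + 438b = 58.
Solving gives a = 0.08403, b = 0.13108.
Then c = 370 − a·478 − b·73 = 320.26.
At (642, 550): z_contact = 53.95 + 72.09 + 320.26 = 446.30 m.
Depth below ground = 466.9 − 446.30 = 20.6 m.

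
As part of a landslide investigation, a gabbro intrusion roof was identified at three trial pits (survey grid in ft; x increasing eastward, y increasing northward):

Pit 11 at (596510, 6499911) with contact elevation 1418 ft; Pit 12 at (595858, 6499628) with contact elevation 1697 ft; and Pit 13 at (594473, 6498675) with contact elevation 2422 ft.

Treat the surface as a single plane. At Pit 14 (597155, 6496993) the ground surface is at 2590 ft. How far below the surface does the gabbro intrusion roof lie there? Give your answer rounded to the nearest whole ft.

245 ft

Let the plane be z = a·x + b·y + c.
Pit 12−Pit 11: −652a − 283b = 279;  Pit 13−Pit 11: −2037a − 1236b = 1004.
Solving gives a = −0.26465447, b = −0.37613175.
Then c = 1418 − a·596510 − b·6499911 = 2604109.95.
At (597155, 6496993): z_contact = −158039.7 − 2443725.4 + 2604109.95 = 2344.9 ft.
Depth below ground = 2590 − 2344.9 = 245 ft.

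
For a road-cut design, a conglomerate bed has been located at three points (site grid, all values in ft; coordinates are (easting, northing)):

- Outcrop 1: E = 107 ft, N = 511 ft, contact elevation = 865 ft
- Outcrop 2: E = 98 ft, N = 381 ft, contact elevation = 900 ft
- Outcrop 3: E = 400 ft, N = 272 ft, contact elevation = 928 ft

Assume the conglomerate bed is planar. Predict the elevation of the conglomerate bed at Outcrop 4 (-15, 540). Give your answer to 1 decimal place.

857.7 ft

Two edge vectors: Outcrop 1→Outcrop 2 = (-9, -130, 35), Outcrop 1→Outcrop 3 = (293, -239, 63).
Normal n = (Outcrop 1→Outcrop 2) × (Outcrop 1→Outcrop 3) = (175, 10822, 40241).
So ∂z/∂E = −n_x/n_z = −0.00435 and ∂z/∂N = −n_y/n_z = −0.26893.
Intercept c from Outcrop 1: 865 + 0.47 + 137.42 = 1002.89.
At (-15, 540): z = 0.1 − 145.2 + 1002.89 = 857.7 ft.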